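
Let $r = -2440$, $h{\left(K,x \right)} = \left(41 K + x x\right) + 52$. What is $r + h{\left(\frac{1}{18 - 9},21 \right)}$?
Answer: $- \frac{17482}{9} \approx -1942.4$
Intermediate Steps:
$h{\left(K,x \right)} = 52 + x^{2} + 41 K$ ($h{\left(K,x \right)} = \left(41 K + x^{2}\right) + 52 = \left(x^{2} + 41 K\right) + 52 = 52 + x^{2} + 41 K$)
$r + h{\left(\frac{1}{18 - 9},21 \right)} = -2440 + \left(52 + 21^{2} + \frac{41}{18 - 9}\right) = -2440 + \left(52 + 441 + \frac{41}{9}\right) = -2440 + \frac{4478}{9} = - \frac{17482}{9}$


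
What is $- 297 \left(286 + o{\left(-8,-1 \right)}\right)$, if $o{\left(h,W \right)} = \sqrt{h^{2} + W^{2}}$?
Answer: $-84942 - 297 \sqrt{65} \approx -87337.0$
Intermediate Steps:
$o{\left(h,W \right)} = \sqrt{W^{2} + h^{2}}$
$- 297 \left(286 + o{\left(-8,-1 \right)}\right) = - 297 \left(286 + \sqrt{\left(-1\right)^{2} + \left(-8\right)^{2}}\right) = - 297 \left(286 + \sqrt{1 + 64}\right) = - 297 \left(286 + \sqrt{65}\right) = -84942 - 297 \sqrt{65}$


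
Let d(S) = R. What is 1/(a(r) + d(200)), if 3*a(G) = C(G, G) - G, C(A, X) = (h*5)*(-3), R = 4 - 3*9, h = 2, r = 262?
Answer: -3/361 ≈ -0.0083102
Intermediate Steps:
R = -23 (R = 4 - 27 = -23)
C(A, X) = -30 (C(A, X) = (2*5)*(-3) = 10*(-3) = -30)
d(S) = -23
a(G) = -10 - G/3 (a(G) = (-30 - G)/3 = -10 - G/3)
1/(a(r) + d(200)) = 1/((-10 - 1/3*262) - 23) = 1/((-10 - 262/3) - 23) = 1/(-292/3 - 23) = 1/(-361/3) = -3/361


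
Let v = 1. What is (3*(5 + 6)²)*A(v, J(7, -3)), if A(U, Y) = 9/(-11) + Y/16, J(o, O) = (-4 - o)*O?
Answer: 7227/16 ≈ 451.69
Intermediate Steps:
J(o, O) = O*(-4 - o)
A(U, Y) = -9/11 + Y/16 (A(U, Y) = 9*(-1/11) + Y*(1/16) = -9/11 + Y/16)
(3*(5 + 6)²)*A(v, J(7, -3)) = (3*(5 + 6)²)*(-9/11 + (-1*(-3)*(4 + 7))/16) = (3*11²)*(-9/11 + (-1*(-3)*11)/16) = (3*121)*(-9/11 + (1/16)*33) = 363*(-9/11 + 33/16) = 363*(219/176) = 7227/16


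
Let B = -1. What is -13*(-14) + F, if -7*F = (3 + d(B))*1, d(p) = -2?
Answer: 1273/7 ≈ 181.86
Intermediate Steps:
F = -1/7 (F = -(3 - 2)/7 = -1/7 ≈ -0.14286)
-13*(-14) + F = -13*(-14) - 1/7 = 182 - 1/7 = 1273/7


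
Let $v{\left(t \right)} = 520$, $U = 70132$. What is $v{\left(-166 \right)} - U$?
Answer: $-69612$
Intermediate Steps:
$v{\left(-166 \right)} - U = 520 - 70132 = -69612$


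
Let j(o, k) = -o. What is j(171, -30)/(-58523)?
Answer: 171/58523 ≈ 0.0029219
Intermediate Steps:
j(171, -30)/(-58523) = -1*171/(-58523) = -171*(-1/58523) = 171/58523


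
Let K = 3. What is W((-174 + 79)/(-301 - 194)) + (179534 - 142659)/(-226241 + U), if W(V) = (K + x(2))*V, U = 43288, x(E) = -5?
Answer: -10602839/18112347 ≈ -0.58539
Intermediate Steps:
W(V) = -2*V (W(V) = (3 - 5)*V = -2*V)
W((-174 + 79)/(-301 - 194)) + (179534 - 142659)/(-226241 + U) = -2*(-174 + 79)/(-301 - 194) + (179534 - 142659)/(-226241 + 43288) = -(-190)/(-495) + 36875/(-182953) = -(-190)*(-1)/495 + 36875*(-1/182953) = -2*19/99 - 36875/182953 = -38/99 - 36875/182953 = -10602839/18112347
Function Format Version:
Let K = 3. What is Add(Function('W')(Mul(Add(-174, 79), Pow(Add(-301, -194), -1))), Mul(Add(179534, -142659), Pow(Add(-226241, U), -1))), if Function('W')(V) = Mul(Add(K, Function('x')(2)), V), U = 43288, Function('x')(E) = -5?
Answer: Rational(-10602839, 18112347) ≈ -0.58539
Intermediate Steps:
Function('W')(V) = Mul(-2, V) (Function('W')(V) = Mul(Add(3, -5), V) = Mul(-2, V))
Add(Function('W')(Mul(Add(-174, 79), Pow(Add(-301, -194), -1))), Mul(Add(179534, -142659), Pow(Add(-226241, U), -1))) = Add(Mul(-2, Mul(Add(-174, 79), Pow(Add(-301, -194), -1))), Mul(Add(179534, -142659), Pow(Add(-226241, 43288), -1))) = Add(Mul(-2, Mul(-95, Pow(-495, -1))), Mul(36875, Pow(-182953, -1))) = Add(Mul(-2, Mul(-95, Rational(-1, 495))), Mul(36875, Rational(-1, 182953))) = Add(Mul(-2, Rational(19, 99)), Rational(-36875, 182953)) = Add(Rational(-38, 99), Rational(-36875, 182953)) = Rational(-10602839, 18112347)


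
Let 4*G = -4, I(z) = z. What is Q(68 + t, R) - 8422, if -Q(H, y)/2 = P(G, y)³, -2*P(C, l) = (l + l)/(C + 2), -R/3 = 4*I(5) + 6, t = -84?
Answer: -957526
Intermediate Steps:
G = -1 (G = (¼)*(-4) = -1)
R = -78 (R = -3*(4*5 + 6) = -3*(20 + 6) = -3*26 = -78)
P(C, l) = -l/(2 + C) (P(C, l) = -(l + l)/(2*(C + 2)) = -2*l/(2*(2 + C)) = -l/(2 + C))
Q(H, y) = 2*y³ (Q(H, y) = -2*(-y³/(2 - 1)³) = -2*(-y³) = -(-2)*y³ = 2*y³)
Q(68 + t, R) - 8422 = 2*(-78)³ - 8422 = 2*(-474552) - 8422 = -949104 - 8422 = -957526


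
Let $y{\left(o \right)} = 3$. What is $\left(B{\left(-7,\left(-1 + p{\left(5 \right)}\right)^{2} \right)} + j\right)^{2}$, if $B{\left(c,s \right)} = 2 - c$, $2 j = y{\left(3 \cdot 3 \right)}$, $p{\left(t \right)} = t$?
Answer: $\frac{441}{4} \approx 110.25$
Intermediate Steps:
$j = \frac{3}{2}$ ($j = \frac{1}{2} \cdot 3 = \frac{3}{2} \approx 1.5$)
$\left(B{\left(-7,\left(-1 + p{\left(5 \right)}\right)^{2} \right)} + j\right)^{2} = \left(\left(2 - -7\right) + \frac{3}{2}\right)^{2} = \left(\left(2 + 7\right) + \frac{3}{2}\right)^{2} = \left(9 + \frac{3}{2}\right)^{2} = \left(\frac{21}{2}\right)^{2} = \frac{441}{4}$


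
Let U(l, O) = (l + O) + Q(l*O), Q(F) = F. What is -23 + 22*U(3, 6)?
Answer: 571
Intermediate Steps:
U(l, O) = O + l + O*l (U(l, O) = (l + O) + l*O = (O + l) + O*l = O + l + O*l)
-23 + 22*U(3, 6) = -23 + 22*(6 + 3 + 6*3) = -23 + 22*(6 + 3 + 18) = -23 + 22*27 = -23 + 594 = 571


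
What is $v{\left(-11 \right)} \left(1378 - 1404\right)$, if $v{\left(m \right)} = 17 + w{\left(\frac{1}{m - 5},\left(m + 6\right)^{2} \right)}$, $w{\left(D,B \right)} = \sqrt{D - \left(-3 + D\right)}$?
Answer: $-442 - 26 \sqrt{3} \approx -487.03$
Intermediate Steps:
$w{\left(D,B \right)} = \sqrt{3}$
$v{\left(m \right)} = 17 + \sqrt{3}$
$v{\left(-11 \right)} \left(1378 - 1404\right) = \left(17 + \sqrt{3}\right) \left(1378 - 1404\right) = \left(17 + \sqrt{3}\right) \left(-26\right) = -442 - 26 \sqrt{3}$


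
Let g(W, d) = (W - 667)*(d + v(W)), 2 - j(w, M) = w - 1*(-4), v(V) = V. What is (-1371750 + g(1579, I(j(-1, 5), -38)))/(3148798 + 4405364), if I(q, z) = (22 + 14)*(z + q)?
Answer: -202025/1259027 ≈ -0.16046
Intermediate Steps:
j(w, M) = -2 - w (j(w, M) = 2 - (w - 1*(-4)) = 2 - (w + 4) = 2 - (4 + w) = 2 + (-4 - w) = -2 - w)
I(q, z) = 36*q + 36*z (I(q, z) = 36*(q + z) = 36*q + 36*z)
g(W, d) = (-667 + W)*(W + d) (g(W, d) = (W - 667)*(d + W) = (-667 + W)*(W + d))
(-1371750 + g(1579, I(j(-1, 5), -38)))/(3148798 + 4405364) = (-1371750 + (1579² - 667*1579 - 667*(36*(-2 - 1*(-1)) + 36*(-38)) + 1579*(36*(-2 - 1*(-1)) + 36*(-38))))/(3148798 + 4405364) = (-1371750 + (2493241 - 1053193 - 667*(36*(-2 + 1) - 1368) + 1579*(36*(-2 + 1) - 1368)))/7554162 = (-1371750 + (2493241 - 1053193 - 667*(36*(-1) - 1368) + 1579*(36*(-1) - 1368)))*(1/7554162) = (-1371750 + (2493241 - 1053193 - 667*(-36 - 1368) + 1579*(-36 - 1368)))*(1/7554162) = (-1371750 + (2493241 - 1053193 - 667*(-1404) + 1579*(-1404)))*(1/7554162) = (-1371750 + (2493241 - 1053193 + 936468 - 2216916))*(1/7554162) = (-1371750 + 159600)*(1/7554162) = -1212150*1/7554162 = -202025/1259027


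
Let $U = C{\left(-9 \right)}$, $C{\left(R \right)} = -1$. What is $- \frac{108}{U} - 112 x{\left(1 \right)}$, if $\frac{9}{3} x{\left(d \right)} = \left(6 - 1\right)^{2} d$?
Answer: $- \frac{2476}{3} \approx -825.33$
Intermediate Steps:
$x{\left(d \right)} = \frac{25 d}{3}$ ($x{\left(d \right)} = \frac{\left(6 - 1\right)^{2} d}{3} = \frac{5^{2} d}{3} = \frac{25 d}{3}$)
$U = -1$
$- \frac{108}{U} - 112 x{\left(1 \right)} = - \frac{108}{-1} - 112 \cdot \frac{25}{3} \cdot 1 = \left(-108\right) \left(-1\right) - \frac{2800}{3} = 108 - \frac{2800}{3} = - \frac{2476}{3}$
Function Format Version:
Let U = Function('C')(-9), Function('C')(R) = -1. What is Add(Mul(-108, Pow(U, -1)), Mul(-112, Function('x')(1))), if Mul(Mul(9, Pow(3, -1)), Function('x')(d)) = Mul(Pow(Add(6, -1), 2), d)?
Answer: Rational(-2476, 3) ≈ -825.33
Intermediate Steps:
Function('x')(d) = Mul(Rational(25, 3), d) (Function('x')(d) = Mul(Rational(1, 3), Mul(Pow(Add(6, -1), 2), d)) = Mul(Rational(1, 3), Mul(Pow(5, 2), d)) = Mul(Rational(1, 3), Mul(25, d)) = Mul(Rational(25, 3), d))
U = -1
Add(Mul(-108, Pow(U, -1)), Mul(-112, Function('x')(1))) = Add(Mul(-108, Pow(-1, -1)), Mul(-112, Mul(Rational(25, 3), 1))) = Add(Mul(-108, -1), Mul(-112, Rational(25, 3))) = Add(108, Rational(-2800, 3)) = Rational(-2476, 3)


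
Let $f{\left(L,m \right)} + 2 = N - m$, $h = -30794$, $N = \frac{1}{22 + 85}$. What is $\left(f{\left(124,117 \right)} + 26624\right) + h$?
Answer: $- \frac{458922}{107} \approx -4289.0$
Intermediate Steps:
$N = \frac{1}{107} \approx 0.0093458$
$f{\left(L,m \right)} = - \frac{213}{107} - m$ ($f{\left(L,m \right)} = -2 - \left(- \frac{1}{107} + m\right) = - \frac{213}{107} - m$)
$\left(f{\left(124,117 \right)} + 26624\right) + h = \left(\left(- \frac{213}{107} - 117\right) + 26624\right) - 30794 = \left(- \frac{12732}{107} + 26624\right) - 30794 = \frac{2836036}{107} - 30794 = - \frac{458922}{107}$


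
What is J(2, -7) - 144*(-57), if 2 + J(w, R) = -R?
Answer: 8213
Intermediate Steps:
J(w, R) = -2 - R
J(2, -7) - 144*(-57) = (-2 - 1*(-7)) - 144*(-57) = (-2 + 7) + 8208 = 5 + 8208 = 8213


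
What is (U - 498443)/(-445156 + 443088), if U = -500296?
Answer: 998739/2068 ≈ 482.95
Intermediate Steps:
(U - 498443)/(-445156 + 443088) = (-500296 - 498443)/(-445156 + 443088) = -998739/(-2068) = -998739*(-1/2068) = 998739/2068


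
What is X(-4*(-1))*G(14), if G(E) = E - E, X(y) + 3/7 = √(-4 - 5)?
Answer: 0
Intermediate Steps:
X(y) = -3/7 + 3*I (X(y) = -3/7 + √(-4 - 5) = -3/7 + √(-9) = -3/7 + 3*I)
G(E) = 0
X(-4*(-1))*G(14) = (-3/7 + 3*I)*0 = 0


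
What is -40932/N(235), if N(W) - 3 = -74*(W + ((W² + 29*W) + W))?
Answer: 40932/4625737 ≈ 0.0088488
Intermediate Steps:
N(W) = 3 - 2294*W - 74*W² (N(W) = 3 - 74*(W + ((W² + 29*W) + W)) = 3 - 74*(W + (W² + 30*W)) = 3 - 74*(W² + 31*W) = 3 + (-2294*W - 74*W²) = 3 - 2294*W - 74*W²)
-40932/N(235) = -40932/(3 - 2294*235 - 74*235²) = -40932/(3 - 539090 - 74*55225) = -40932/(3 - 539090 - 4086650) = -40932/(-4625737) = -40932*(-1/4625737) = 40932/4625737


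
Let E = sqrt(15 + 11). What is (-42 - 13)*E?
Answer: -55*sqrt(26) ≈ -280.45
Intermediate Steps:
E = sqrt(26) ≈ 5.0990
(-42 - 13)*E = (-42 - 13)*sqrt(26) = -55*sqrt(26)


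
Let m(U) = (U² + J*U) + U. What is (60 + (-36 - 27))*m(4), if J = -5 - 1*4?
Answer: 48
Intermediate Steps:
J = -9 (J = -5 - 4 = -9)
m(U) = U² - 8*U (m(U) = (U² - 9*U) + U = U² - 8*U)
(60 + (-36 - 27))*m(4) = (60 + (-36 - 27))*(4*(-8 + 4)) = (60 - 63)*(4*(-4)) = -3*(-16) = 48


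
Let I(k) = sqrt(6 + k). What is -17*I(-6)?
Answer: 0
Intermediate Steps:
-17*I(-6) = -17*sqrt(6 - 6) = -17*sqrt(0) = -17*0 = 0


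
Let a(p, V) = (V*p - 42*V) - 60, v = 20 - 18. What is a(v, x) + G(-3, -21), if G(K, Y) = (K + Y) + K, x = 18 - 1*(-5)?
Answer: -1007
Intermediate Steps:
v = 2
x = 23 (x = 18 + 5 = 23)
G(K, Y) = Y + 2*K
a(p, V) = -60 - 42*V + V*p (a(p, V) = (-42*V + V*p) - 60 = -60 - 42*V + V*p)
a(v, x) + G(-3, -21) = (-60 - 42*23 + 23*2) + (-21 + 2*(-3)) = (-60 - 966 + 46) + (-21 - 6) = -980 - 27 = -1007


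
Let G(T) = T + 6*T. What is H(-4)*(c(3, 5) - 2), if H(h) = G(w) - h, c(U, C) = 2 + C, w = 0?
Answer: 20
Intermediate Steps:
G(T) = 7*T
H(h) = -h (H(h) = 7*0 - h = 0 - h = -h)
H(-4)*(c(3, 5) - 2) = (-1*(-4))*((2 + 5) - 2) = 4*(7 - 2) = 4*5 = 20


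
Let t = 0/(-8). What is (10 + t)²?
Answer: 100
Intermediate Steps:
t = 0 (t = 0*(-⅛) = 0)
(10 + t)² = (10 + 0)² = 10² = 100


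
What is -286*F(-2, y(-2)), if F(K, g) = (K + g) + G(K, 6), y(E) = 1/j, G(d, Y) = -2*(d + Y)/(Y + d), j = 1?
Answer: 858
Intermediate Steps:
G(d, Y) = -2 (G(d, Y) = -2*(Y + d)/(Y + d) = -2*1 = -2)
y(E) = 1 (y(E) = 1/1 = 1)
F(K, g) = -2 + K + g (F(K, g) = (K + g) - 2 = -2 + K + g)
-286*F(-2, y(-2)) = -286*(-2 - 2 + 1) = -286*(-3) = 858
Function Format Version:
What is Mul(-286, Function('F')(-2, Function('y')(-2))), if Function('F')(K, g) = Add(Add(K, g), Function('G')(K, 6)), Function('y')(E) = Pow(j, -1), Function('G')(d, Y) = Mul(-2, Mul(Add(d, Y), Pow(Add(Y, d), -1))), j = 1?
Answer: 858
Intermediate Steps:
Function('G')(d, Y) = -2 (Function('G')(d, Y) = Mul(-2, Mul(Add(Y, d), Pow(Add(Y, d), -1))) = Mul(-2, 1) = -2)
Function('y')(E) = 1 (Function('y')(E) = Pow(1, -1) = 1)
Function('F')(K, g) = Add(-2, K, g) (Function('F')(K, g) = Add(Add(K, g), -2) = Add(-2, K, g))
Mul(-286, Function('F')(-2, Function('y')(-2))) = Mul(-286, Add(-2, -2, 1)) = Mul(-286, -3) = 858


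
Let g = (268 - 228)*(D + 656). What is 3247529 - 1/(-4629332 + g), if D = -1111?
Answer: 15092994948429/4647532 ≈ 3.2475e+6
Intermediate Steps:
g = -18200 (g = (268 - 228)*(-1111 + 656) = 40*(-455) = -18200)
3247529 - 1/(-4629332 + g) = 3247529 - 1/(-4629332 - 18200) = 3247529 - 1/(-4647532) = 3247529 - 1*(-1/4647532) = 3247529 + 1/4647532 = 15092994948429/4647532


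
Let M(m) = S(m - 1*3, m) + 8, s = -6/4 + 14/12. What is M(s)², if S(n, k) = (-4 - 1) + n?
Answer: ⅑ ≈ 0.11111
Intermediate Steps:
S(n, k) = -5 + n
s = -⅓ (s = -6*¼ + 14*(1/12) = -3/2 + 7/6 = -⅓ ≈ -0.33333)
M(m) = m (M(m) = (-5 + (m - 1*3)) + 8 = (-5 + (m - 3)) + 8 = (-5 + (-3 + m)) + 8 = (-8 + m) + 8 = m)
M(s)² = (-⅓)² = ⅑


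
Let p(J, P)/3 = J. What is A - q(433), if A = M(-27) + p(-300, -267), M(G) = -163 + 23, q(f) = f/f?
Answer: -1041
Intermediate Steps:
p(J, P) = 3*J
q(f) = 1
M(G) = -140
A = -1040 (A = -140 + 3*(-300) = -140 - 900 = -1040)
A - q(433) = -1040 - 1*1 = -1040 - 1 = -1041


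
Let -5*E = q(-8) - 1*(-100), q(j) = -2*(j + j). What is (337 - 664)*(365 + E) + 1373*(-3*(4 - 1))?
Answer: -615396/5 ≈ -1.2308e+5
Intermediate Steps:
q(j) = -4*j
E = -132/5 (E = -(-4*(-8) - 1*(-100))/5 = -(32 + 100)/5 = -1/5*132 = -132/5 ≈ -26.400)
(337 - 664)*(365 + E) + 1373*(-3*(4 - 1)) = (337 - 664)*(365 - 132/5) + 1373*(-3*(4 - 1)) = -327*1693/5 + 1373*(-3*3) = -553611/5 + 1373*(-9) = -553611/5 - 12357 = -615396/5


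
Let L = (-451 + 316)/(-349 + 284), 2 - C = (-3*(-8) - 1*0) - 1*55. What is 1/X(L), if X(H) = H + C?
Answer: 13/456 ≈ 0.028509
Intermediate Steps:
C = 33 (C = 2 - ((-3*(-8) - 1*0) - 1*55) = 2 - ((24 + 0) - 55) = 2 - (24 - 55) = 2 - 1*(-31) = 2 + 31 = 33)
L = 27/13 (L = -135/(-65) = -135*(-1/65) = 27/13 ≈ 2.0769)
X(H) = 33 + H (X(H) = H + 33 = 33 + H)
1/X(L) = 1/(33 + 27/13) = 1/(456/13) = 13/456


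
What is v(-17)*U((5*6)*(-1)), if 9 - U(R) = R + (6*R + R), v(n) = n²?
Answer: 71961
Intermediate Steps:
U(R) = 9 - 8*R (U(R) = 9 - (R + (6*R + R)) = 9 - (R + 7*R) = 9 - 8*R)
v(-17)*U((5*6)*(-1)) = (-17)²*(9 - 8*5*6*(-1)) = 289*(9 - 240*(-1)) = 289*(9 - 8*(-30)) = 289*(9 + 240) = 289*249 = 71961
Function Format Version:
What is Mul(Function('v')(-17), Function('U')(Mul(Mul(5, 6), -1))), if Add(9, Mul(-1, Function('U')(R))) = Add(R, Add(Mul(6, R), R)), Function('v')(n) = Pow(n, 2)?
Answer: 71961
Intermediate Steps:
Function('U')(R) = Add(9, Mul(-8, R)) (Function('U')(R) = Add(9, Mul(-1, Add(R, Add(Mul(6, R), R)))) = Add(9, Mul(-1, Add(R, Mul(7, R)))) = Add(9, Mul(-1, Mul(8, R))) = Add(9, Mul(-8, R)))
Mul(Function('v')(-17), Function('U')(Mul(Mul(5, 6), -1))) = Mul(Pow(-17, 2), Add(9, Mul(-8, Mul(Mul(5, 6), -1)))) = Mul(289, Add(9, Mul(-8, Mul(30, -1)))) = Mul(289, Add(9, Mul(-8, -30))) = Mul(289, Add(9, 240)) = Mul(289, 249) = 71961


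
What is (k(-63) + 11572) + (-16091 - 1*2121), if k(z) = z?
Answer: -6703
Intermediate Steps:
(k(-63) + 11572) + (-16091 - 1*2121) = (-63 + 11572) + (-16091 - 1*2121) = 11509 + (-16091 - 2121) = 11509 - 18212 = -6703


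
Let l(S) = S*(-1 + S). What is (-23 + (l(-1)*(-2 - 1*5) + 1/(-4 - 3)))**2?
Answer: 67600/49 ≈ 1379.6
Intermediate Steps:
(-23 + (l(-1)*(-2 - 1*5) + 1/(-4 - 3)))**2 = (-23 + ((-(-1 - 1))*(-2 - 1*5) + 1/(-4 - 3)))**2 = (-23 + ((-1*(-2))*(-2 - 5) + 1/(-7)))**2 = (-23 + (2*(-7) - 1/7))**2 = (-23 + (-14 - 1/7))**2 = (-23 - 99/7)**2 = (-260/7)**2 = 67600/49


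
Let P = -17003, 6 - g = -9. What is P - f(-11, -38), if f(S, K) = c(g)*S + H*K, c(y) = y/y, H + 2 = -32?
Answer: -18284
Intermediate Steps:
H = -34 (H = -2 - 32 = -34)
g = 15 (g = 6 - 1*(-9) = 6 + 9 = 15)
c(y) = 1
f(S, K) = S - 34*K (f(S, K) = 1*S - 34*K = S - 34*K)
P - f(-11, -38) = -17003 - (-11 - 34*(-38)) = -17003 - (-11 + 1292) = -17003 - 1*1281 = -17003 - 1281 = -18284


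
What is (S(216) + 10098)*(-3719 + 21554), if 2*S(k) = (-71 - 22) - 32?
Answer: 357966285/2 ≈ 1.7898e+8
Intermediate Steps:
S(k) = -125/2 (S(k) = ((-71 - 22) - 32)/2 = (-93 - 32)/2 = (½)*(-125) = -125/2)
(S(216) + 10098)*(-3719 + 21554) = (-125/2 + 10098)*(-3719 + 21554) = (20071/2)*17835 = 357966285/2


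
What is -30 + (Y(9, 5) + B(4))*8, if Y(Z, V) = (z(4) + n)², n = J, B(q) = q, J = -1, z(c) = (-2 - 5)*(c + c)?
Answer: 25994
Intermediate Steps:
z(c) = -14*c
n = -1
Y(Z, V) = 3249 (Y(Z, V) = (-14*4 - 1)² = (-56 - 1)² = (-57)² = 3249)
-30 + (Y(9, 5) + B(4))*8 = -30 + (3249 + 4)*8 = -30 + 3253*8 = -30 + 26024 = 25994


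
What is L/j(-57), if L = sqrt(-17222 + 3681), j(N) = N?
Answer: -I*sqrt(13541)/57 ≈ -2.0415*I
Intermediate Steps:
L = I*sqrt(13541) (L = sqrt(-13541) = I*sqrt(13541) ≈ 116.37*I)
L/j(-57) = (I*sqrt(13541))/(-57) = (I*sqrt(13541))*(-1/57) = -I*sqrt(13541)/57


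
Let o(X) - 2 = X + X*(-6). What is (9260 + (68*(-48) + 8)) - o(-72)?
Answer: 5642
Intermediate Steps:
o(X) = 2 - 5*X (o(X) = 2 + (X + X*(-6)) = 2 + (X - 6*X) = 2 - 5*X)
(9260 + (68*(-48) + 8)) - o(-72) = (9260 + (68*(-48) + 8)) - (2 - 5*(-72)) = (9260 + (-3264 + 8)) - (2 + 360) = (9260 - 3256) - 1*362 = 6004 - 362 = 5642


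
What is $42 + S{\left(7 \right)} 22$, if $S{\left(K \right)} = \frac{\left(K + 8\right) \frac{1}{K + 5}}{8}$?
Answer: $\frac{727}{16} \approx 45.438$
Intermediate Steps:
$S{\left(K \right)} = \frac{8 + K}{8 \left(5 + K\right)}$ ($S{\left(K \right)} = \frac{8 + K}{5 + K} \frac{1}{8} = \frac{8 + K}{8 \left(5 + K\right)}$)
$42 + S{\left(7 \right)} 22 = 42 + \frac{8 + 7}{8 \left(5 + 7\right)} 22 = 42 + \frac{1}{8} \cdot \frac{1}{12} \cdot 15 \cdot 22 = 42 + \frac{5}{32} \cdot 22 = 42 + \frac{55}{16} = \frac{727}{16}$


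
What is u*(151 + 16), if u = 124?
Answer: 20708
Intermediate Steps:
u*(151 + 16) = 124*(151 + 16) = 124*167 = 20708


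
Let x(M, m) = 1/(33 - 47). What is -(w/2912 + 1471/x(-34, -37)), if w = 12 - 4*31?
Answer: 535445/26 ≈ 20594.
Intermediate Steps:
x(M, m) = -1/14 (x(M, m) = 1/(-14) = -1/14)
w = -112 (w = 12 - 124 = -112)
-(w/2912 + 1471/x(-34, -37)) = -(-112/2912 + 1471/(-1/14)) = -(-112*1/2912 + 1471*(-14)) = -(-1/26 - 20594) = -1*(-535445/26) = 535445/26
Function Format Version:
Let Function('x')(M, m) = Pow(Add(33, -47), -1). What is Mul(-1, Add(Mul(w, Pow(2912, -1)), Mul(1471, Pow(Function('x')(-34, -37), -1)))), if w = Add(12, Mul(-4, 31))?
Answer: Rational(535445, 26) ≈ 20594.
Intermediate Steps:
Function('x')(M, m) = Rational(-1, 14) (Function('x')(M, m) = Pow(-14, -1) = Rational(-1, 14))
w = -112 (w = Add(12, -124) = -112)
Mul(-1, Add(Mul(w, Pow(2912, -1)), Mul(1471, Pow(Function('x')(-34, -37), -1)))) = Mul(-1, Add(Mul(-112, Pow(2912, -1)), Mul(1471, Pow(Rational(-1, 14), -1)))) = Mul(-1, Add(Mul(-112, Rational(1, 2912)), Mul(1471, -14))) = Mul(-1, Add(Rational(-1, 26), -20594)) = Mul(-1, Rational(-535445, 26)) = Rational(535445, 26)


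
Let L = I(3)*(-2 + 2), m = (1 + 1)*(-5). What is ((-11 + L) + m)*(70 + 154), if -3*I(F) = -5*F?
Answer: -4704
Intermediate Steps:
I(F) = 5*F/3 (I(F) = -(-5)*F/3 = 5*F/3)
m = -10 (m = 2*(-5) = -10)
L = 0 (L = ((5/3)*3)*(-2 + 2) = 5*0 = 0)
((-11 + L) + m)*(70 + 154) = ((-11 + 0) - 10)*(70 + 154) = (-11 - 10)*224 = -21*224 = -4704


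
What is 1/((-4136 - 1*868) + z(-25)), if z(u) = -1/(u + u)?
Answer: -50/250199 ≈ -0.00019984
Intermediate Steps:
z(u) = -1/(2*u)
1/((-4136 - 1*868) + z(-25)) = 1/((-4136 - 1*868) - ½/(-25)) = 1/((-4136 - 868) - ½*(-1/25)) = 1/(-5004 + 1/50) = 1/(-250199/50) = -50/250199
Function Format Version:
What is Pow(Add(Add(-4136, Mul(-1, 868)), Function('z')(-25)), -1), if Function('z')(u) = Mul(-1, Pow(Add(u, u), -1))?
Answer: Rational(-50, 250199) ≈ -0.00019984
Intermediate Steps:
Function('z')(u) = Mul(Rational(-1, 2), Pow(u, -1)) (Function('z')(u) = Mul(-1, Pow(Mul(2, u), -1)) = Mul(-1, Mul(Rational(1, 2), Pow(u, -1))) = Mul(Rational(-1, 2), Pow(u, -1)))
Pow(Add(Add(-4136, Mul(-1, 868)), Function('z')(-25)), -1) = Pow(Add(Add(-4136, Mul(-1, 868)), Mul(Rational(-1, 2), Pow(-25, -1))), -1) = Pow(Add(Add(-4136, -868), Mul(Rational(-1, 2), Rational(-1, 25))), -1) = Pow(Add(-5004, Rational(1, 50)), -1) = Pow(Rational(-250199, 50), -1) = Rational(-50, 250199)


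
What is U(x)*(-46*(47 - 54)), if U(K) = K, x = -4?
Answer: -1288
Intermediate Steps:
U(x)*(-46*(47 - 54)) = -(-184)*(47 - 54) = -(-184)*(-7) = -4*322 = -1288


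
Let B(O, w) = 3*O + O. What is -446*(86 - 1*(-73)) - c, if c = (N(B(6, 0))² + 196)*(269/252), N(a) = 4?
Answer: -4481839/63 ≈ -71140.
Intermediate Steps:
B(O, w) = 4*O
c = 14257/63 (c = (4² + 196)*(269/252) = (16 + 196)*(269*(1/252)) = 212*(269/252) = 14257/63 ≈ 226.30)
-446*(86 - 1*(-73)) - c = -446*(86 - 1*(-73)) - 1*14257/63 = -446*(86 + 73) - 14257/63 = -446*159 - 14257/63 = -70914 - 14257/63 = -4481839/63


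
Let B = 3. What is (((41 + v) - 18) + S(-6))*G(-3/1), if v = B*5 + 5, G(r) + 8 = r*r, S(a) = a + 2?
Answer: 39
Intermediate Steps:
S(a) = 2 + a
G(r) = -8 + r² (G(r) = -8 + r*r = -8 + r²)
v = 20 (v = 3*5 + 5 = 15 + 5 = 20)
(((41 + v) - 18) + S(-6))*G(-3/1) = (((41 + 20) - 18) + (2 - 6))*(-8 + (-3/1)²) = ((61 - 18) - 4)*(-8 + (-3*1)²) = (43 - 4)*(-8 + (-3)²) = 39*(-8 + 9) = 39*1 = 39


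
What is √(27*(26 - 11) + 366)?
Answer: √771 ≈ 27.767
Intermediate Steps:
√(27*(26 - 11) + 366) = √(27*15 + 366) = √(405 + 366) = √771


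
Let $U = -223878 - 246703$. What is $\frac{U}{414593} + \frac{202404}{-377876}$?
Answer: $- \frac{65434136882}{39166186117} \approx -1.6707$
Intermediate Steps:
$U = -470581$
$\frac{U}{414593} + \frac{202404}{-377876} = - \frac{470581}{414593} + \frac{202404}{-377876} = \left(-470581\right) \frac{1}{414593} + 202404 \left(- \frac{1}{377876}\right) = - \frac{470581}{414593} - \frac{50601}{94469} = - \frac{65434136882}{39166186117}$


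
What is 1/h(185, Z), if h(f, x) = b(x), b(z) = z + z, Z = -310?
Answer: -1/620 ≈ -0.0016129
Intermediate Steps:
b(z) = 2*z
h(f, x) = 2*x
1/h(185, Z) = 1/(2*(-310)) = 1/(-620) = -1/620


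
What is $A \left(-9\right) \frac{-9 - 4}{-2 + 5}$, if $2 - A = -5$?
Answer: $273$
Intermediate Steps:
$A = 7$ ($A = 2 - -5 = 2 + 5 = 7$)
$A \left(-9\right) \frac{-9 - 4}{-2 + 5} = 7 \left(-9\right) \frac{-9 - 4}{-2 + 5} = - 63 \left(- \frac{13}{3}\right) = - 63 \left(\left(-13\right) \frac{1}{3}\right) = \left(-63\right) \left(- \frac{13}{3}\right) = 273$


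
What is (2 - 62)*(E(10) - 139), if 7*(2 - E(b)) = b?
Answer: 58140/7 ≈ 8305.7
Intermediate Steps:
E(b) = 2 - b/7
(2 - 62)*(E(10) - 139) = (2 - 62)*((2 - ⅐*10) - 139) = -60*((2 - 10/7) - 139) = -60*(4/7 - 139) = -60*(-969/7) = 58140/7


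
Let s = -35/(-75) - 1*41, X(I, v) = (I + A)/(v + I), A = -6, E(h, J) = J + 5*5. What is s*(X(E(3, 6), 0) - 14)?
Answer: 248672/465 ≈ 534.78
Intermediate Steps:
E(h, J) = 25 + J (E(h, J) = J + 25 = 25 + J)
X(I, v) = (-6 + I)/(I + v) (X(I, v) = (I - 6)/(v + I) = (-6 + I)/(I + v))
s = -608/15 (s = -35*(-1/75) - 41 = 7/15 - 41 = -608/15 ≈ -40.533)
s*(X(E(3, 6), 0) - 14) = -608*((-6 + (25 + 6))/((25 + 6) + 0) - 14)/15 = -608*((-6 + 31)/(31 + 0) - 14)/15 = -608*(25/31 - 14)/15 = -608/15*(-409/31) = 248672/465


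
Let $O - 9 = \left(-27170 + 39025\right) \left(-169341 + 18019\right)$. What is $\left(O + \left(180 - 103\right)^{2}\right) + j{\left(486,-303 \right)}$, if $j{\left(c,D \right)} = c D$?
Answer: $-1794063630$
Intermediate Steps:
$O = -1793922301$ ($O = 9 + \left(-27170 + 39025\right) \left(-169341 + 18019\right) = 9 + 11855 \left(-151322\right) = 9 - 1793922310 = -1793922301$)
$j{\left(c,D \right)} = D c$
$\left(O + \left(180 - 103\right)^{2}\right) + j{\left(486,-303 \right)} = \left(-1793922301 + \left(180 - 103\right)^{2}\right) - 147258 = \left(-1793922301 + 77^{2}\right) - 147258 = \left(-1793922301 + 5929\right) - 147258 = -1793916372 - 147258 = -1794063630$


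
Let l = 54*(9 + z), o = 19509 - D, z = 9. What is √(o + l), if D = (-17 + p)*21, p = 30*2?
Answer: √19578 ≈ 139.92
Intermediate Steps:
p = 60
D = 903 (D = (-17 + 60)*21 = 43*21 = 903)
o = 18606 (o = 19509 - 1*903 = 19509 - 903 = 18606)
l = 972 (l = 54*(9 + 9) = 54*18 = 972)
√(o + l) = √(18606 + 972) = √19578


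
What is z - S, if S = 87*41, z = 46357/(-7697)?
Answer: -27501556/7697 ≈ -3573.0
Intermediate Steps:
z = -46357/7697 (z = 46357*(-1/7697) = -46357/7697 ≈ -6.0227)
S = 3567
z - S = -46357/7697 - 1*3567 = -46357/7697 - 3567 = -27501556/7697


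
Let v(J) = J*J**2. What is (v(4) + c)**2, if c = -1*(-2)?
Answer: 4356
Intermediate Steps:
v(J) = J**3
c = 2
(v(4) + c)**2 = (4**3 + 2)**2 = (64 + 2)**2 = 66**2 = 4356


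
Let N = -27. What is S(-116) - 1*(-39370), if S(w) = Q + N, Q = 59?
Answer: 39402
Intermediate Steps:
S(w) = 32 (S(w) = 59 - 27 = 32)
S(-116) - 1*(-39370) = 32 - 1*(-39370) = 32 + 39370 = 39402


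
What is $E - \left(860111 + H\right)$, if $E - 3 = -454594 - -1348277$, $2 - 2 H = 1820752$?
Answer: $943950$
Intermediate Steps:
$H = -910375$ ($H = 1 - 910376 = -910375$)
$E = 893686$ ($E = 3 - -893683 = 3 + \left(-454594 + 1348277\right) = 3 + 893683 = 893686$)
$E - \left(860111 + H\right) = 893686 - -50264 = 893686 + \left(-860111 + 910375\right) = 893686 + 50264 = 943950$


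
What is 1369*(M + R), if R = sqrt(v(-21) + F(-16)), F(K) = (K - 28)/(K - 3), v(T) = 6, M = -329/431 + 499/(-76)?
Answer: -328659937/32756 + 1369*sqrt(3002)/19 ≈ -6085.8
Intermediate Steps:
M = -240073/32756 (M = -329*1/431 + 499*(-1/76) = -329/431 - 499/76 = -240073/32756 ≈ -7.3291)
F(K) = (-28 + K)/(-3 + K)
R = sqrt(3002)/19 (R = sqrt(6 + (-28 - 16)/(-3 - 16)) = sqrt(6 - 44/(-19)) = sqrt(6 - 1/19*(-44)) = sqrt(6 + 44/19) = sqrt(158/19) = sqrt(3002)/19 ≈ 2.8837)
1369*(M + R) = 1369*(-240073/32756 + sqrt(3002)/19) = -328659937/32756 + 1369*sqrt(3002)/19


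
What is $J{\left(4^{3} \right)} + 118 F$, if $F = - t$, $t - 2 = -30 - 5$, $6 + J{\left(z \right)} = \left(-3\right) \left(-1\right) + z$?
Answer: $3955$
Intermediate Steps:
$J{\left(z \right)} = -3 + z$ ($J{\left(z \right)} = -6 + \left(\left(-3\right) \left(-1\right) + z\right) = -6 + \left(3 + z\right) = -3 + z$)
$t = -33$ ($t = 2 - 35 = -33$)
$F = 33$ ($F = \left(-1\right) \left(-33\right) = 33$)
$J{\left(4^{3} \right)} + 118 F = \left(-3 + 4^{3}\right) + 118 \cdot 33 = \left(-3 + 64\right) + 3894 = 61 + 3894 = 3955$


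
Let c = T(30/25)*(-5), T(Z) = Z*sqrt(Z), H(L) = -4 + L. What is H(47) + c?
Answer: 43 - 6*sqrt(30)/5 ≈ 36.427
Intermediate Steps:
T(Z) = Z**(3/2)
c = -6*sqrt(30)/5 (c = (30/25)**(3/2)*(-5) = (30*(1/25))**(3/2)*(-5) = (6/5)**(3/2)*(-5) = (6*sqrt(30)/25)*(-5) = -6*sqrt(30)/5 ≈ -6.5727)
H(47) + c = (-4 + 47) - 6*sqrt(30)/5 = 43 - 6*sqrt(30)/5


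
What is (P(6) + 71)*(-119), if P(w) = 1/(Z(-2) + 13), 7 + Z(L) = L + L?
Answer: -17017/2 ≈ -8508.5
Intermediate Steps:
Z(L) = -7 + 2*L (Z(L) = -7 + (L + L) = -7 + 2*L)
P(w) = ½ (P(w) = 1/((-7 + 2*(-2)) + 13) = 1/((-7 - 4) + 13) = 1/(-11 + 13) = 1/2 = ½)
(P(6) + 71)*(-119) = (½ + 71)*(-119) = (143/2)*(-119) = -17017/2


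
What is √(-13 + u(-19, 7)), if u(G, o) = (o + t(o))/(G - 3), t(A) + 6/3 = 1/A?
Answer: I*√78463/77 ≈ 3.6378*I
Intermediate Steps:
t(A) = -2 + 1/A
u(G, o) = (-2 + o + 1/o)/(-3 + G) (u(G, o) = (o + (-2 + 1/o))/(G - 3) = (-2 + o + 1/o)/(-3 + G))
√(-13 + u(-19, 7)) = √(-13 + (1 + 7*(-2 + 7))/(7*(-3 - 19))) = √(-13 + (⅐)*(1 + 7*5)/(-22)) = √(-13 + (⅐)*(-1/22)*(1 + 35)) = √(-13 + (⅐)*(-1/22)*36) = √(-13 - 18/77) = √(-1019/77) = I*√78463/77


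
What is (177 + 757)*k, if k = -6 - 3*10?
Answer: -33624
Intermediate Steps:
k = -36 (k = -6 - 30 = -36)
(177 + 757)*k = (177 + 757)*(-36) = 934*(-36) = -33624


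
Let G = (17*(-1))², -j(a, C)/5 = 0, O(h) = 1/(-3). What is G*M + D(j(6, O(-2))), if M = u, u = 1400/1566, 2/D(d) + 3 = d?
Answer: 201778/783 ≈ 257.70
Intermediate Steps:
O(h) = -⅓
j(a, C) = 0 (j(a, C) = -5*0 = 0)
D(d) = 2/(-3 + d)
u = 700/783 (u = 1400*(1/1566) = 700/783 ≈ 0.89400)
G = 289 (G = (-17)² = 289)
M = 700/783 ≈ 0.89400
G*M + D(j(6, O(-2))) = 289*(700/783) + 2/(-3 + 0) = 202300/783 + 2/(-3) = 202300/783 + 2*(-⅓) = 202300/783 - ⅔ = 201778/783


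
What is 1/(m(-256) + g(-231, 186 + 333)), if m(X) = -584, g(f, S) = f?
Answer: -1/815 ≈ -0.0012270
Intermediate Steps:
1/(m(-256) + g(-231, 186 + 333)) = 1/(-584 - 231) = 1/(-815) = -1/815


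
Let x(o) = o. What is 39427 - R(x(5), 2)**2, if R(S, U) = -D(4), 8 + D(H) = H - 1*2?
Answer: 39391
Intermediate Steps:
D(H) = -10 + H (D(H) = -8 + (H - 1*2) = -8 + (H - 2) = -8 + (-2 + H) = -10 + H)
R(S, U) = 6 (R(S, U) = -(-10 + 4) = -1*(-6) = 6)
39427 - R(x(5), 2)**2 = 39427 - 1*6**2 = 39427 - 1*36 = 39427 - 36 = 39391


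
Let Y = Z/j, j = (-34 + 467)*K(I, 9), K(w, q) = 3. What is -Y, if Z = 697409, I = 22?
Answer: -697409/1299 ≈ -536.88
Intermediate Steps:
j = 1299 (j = (-34 + 467)*3 = 433*3 = 1299)
Y = 697409/1299 ≈ 536.88
-Y = -1*697409/1299 = -697409/1299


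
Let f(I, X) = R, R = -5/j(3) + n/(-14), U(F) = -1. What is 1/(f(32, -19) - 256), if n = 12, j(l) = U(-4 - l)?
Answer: -7/1763 ≈ -0.0039705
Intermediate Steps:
j(l) = -1
R = 29/7 (R = -5/(-1) + 12/(-14) = -5*(-1) + 12*(-1/14) = 5 - 6/7 = 29/7 ≈ 4.1429)
f(I, X) = 29/7
1/(f(32, -19) - 256) = 1/(29/7 - 256) = 1/(-1763/7) = -7/1763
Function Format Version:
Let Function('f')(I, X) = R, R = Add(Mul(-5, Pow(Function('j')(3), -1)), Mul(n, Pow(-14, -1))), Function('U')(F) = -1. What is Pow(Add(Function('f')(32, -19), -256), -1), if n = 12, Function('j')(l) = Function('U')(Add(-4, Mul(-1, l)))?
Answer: Rational(-7, 1763) ≈ -0.0039705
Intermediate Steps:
Function('j')(l) = -1
R = Rational(29, 7) (R = Add(Mul(-5, Pow(-1, -1)), Mul(12, Pow(-14, -1))) = Add(Mul(-5, -1), Mul(12, Rational(-1, 14))) = Add(5, Rational(-6, 7)) = Rational(29, 7) ≈ 4.1429)
Function('f')(I, X) = Rational(29, 7)
Pow(Add(Function('f')(32, -19), -256), -1) = Pow(Add(Rational(29, 7), -256), -1) = Pow(Rational(-1763, 7), -1) = Rational(-7, 1763)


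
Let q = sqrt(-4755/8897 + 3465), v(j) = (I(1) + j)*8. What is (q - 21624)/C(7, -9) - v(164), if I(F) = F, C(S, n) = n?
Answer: 3248/3 - 5*sqrt(10969413798)/80073 ≈ 1076.1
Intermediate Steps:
v(j) = 8 + 8*j (v(j) = (1 + j)*8 = 8 + 8*j)
q = 5*sqrt(10969413798)/8897 (q = sqrt(-4755*1/8897 + 3465) = sqrt(-4755/8897 + 3465) = sqrt(30823350/8897) = 5*sqrt(10969413798)/8897 ≈ 58.860)
(q - 21624)/C(7, -9) - v(164) = (5*sqrt(10969413798)/8897 - 21624)/(-9) - (8 + 8*164) = (-21624 + 5*sqrt(10969413798)/8897)*(-1/9) - (8 + 1312) = (7208/3 - 5*sqrt(10969413798)/80073) - 1*1320 = (7208/3 - 5*sqrt(10969413798)/80073) - 1320 = 3248/3 - 5*sqrt(10969413798)/80073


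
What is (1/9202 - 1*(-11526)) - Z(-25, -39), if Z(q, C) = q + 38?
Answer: 105942627/9202 ≈ 11513.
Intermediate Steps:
Z(q, C) = 38 + q
(1/9202 - 1*(-11526)) - Z(-25, -39) = (1/9202 - 1*(-11526)) - (38 - 25) = (1/9202 + 11526) - 1*13 = 106062253/9202 - 13 = 105942627/9202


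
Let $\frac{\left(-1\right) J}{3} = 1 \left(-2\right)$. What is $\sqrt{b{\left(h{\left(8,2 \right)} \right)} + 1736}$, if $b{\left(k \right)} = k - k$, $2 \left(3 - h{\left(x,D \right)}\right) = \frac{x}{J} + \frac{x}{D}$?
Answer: $2 \sqrt{434} \approx 41.665$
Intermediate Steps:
$J = 6$ ($J = - 3 \cdot 1 \left(-2\right) = \left(-3\right) \left(-2\right) = 6$)
$h{\left(x,D \right)} = 3 - \frac{x}{12} - \frac{x}{2 D}$ ($h{\left(x,D \right)} = 3 - \frac{\frac{x}{6} + \frac{x}{D}}{2} = 3 - \left(\frac{x}{12} + \frac{x}{2 D}\right) = 3 - \frac{x}{12} - \frac{x}{2 D}$)
$b{\left(k \right)} = 0$
$\sqrt{b{\left(h{\left(8,2 \right)} \right)} + 1736} = \sqrt{0 + 1736} = \sqrt{1736} = 2 \sqrt{434}$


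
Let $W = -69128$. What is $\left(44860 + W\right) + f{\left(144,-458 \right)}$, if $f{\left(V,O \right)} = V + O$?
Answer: $-24582$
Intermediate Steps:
$f{\left(V,O \right)} = O + V$
$\left(44860 + W\right) + f{\left(144,-458 \right)} = \left(44860 - 69128\right) + \left(-458 + 144\right) = -24268 - 314 = -24582$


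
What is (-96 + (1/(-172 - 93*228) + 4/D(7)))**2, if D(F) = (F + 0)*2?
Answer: 1638744312699649/178878243600 ≈ 9161.2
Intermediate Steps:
D(F) = 2*F (D(F) = F*2 = 2*F)
(-96 + (1/(-172 - 93*228) + 4/D(7)))**2 = (-96 + (1/(-172 - 93*228) + 4/((2*7))))**2 = (-96 + ((1/228)/(-265) + 4/14))**2 = (-96 + (-1/265*1/228 + 4*(1/14)))**2 = (-96 + (-1/60420 + 2/7))**2 = (-96 + 120833/422940)**2 = (-40481407/422940)**2 = 1638744312699649/178878243600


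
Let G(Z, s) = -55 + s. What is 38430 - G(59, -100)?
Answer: 38585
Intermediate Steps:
38430 - G(59, -100) = 38430 - (-55 - 100) = 38430 - 1*(-155) = 38430 + 155 = 38585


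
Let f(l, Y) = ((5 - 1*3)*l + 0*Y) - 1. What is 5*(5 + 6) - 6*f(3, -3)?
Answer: 25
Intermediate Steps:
f(l, Y) = -1 + 2*l (f(l, Y) = ((5 - 3)*l + 0) - 1 = (2*l + 0) - 1 = 2*l - 1 = -1 + 2*l)
5*(5 + 6) - 6*f(3, -3) = 5*(5 + 6) - 6*(-1 + 2*3) = 5*11 - 6*(-1 + 6) = 55 - 6*5 = 55 - 30 = 25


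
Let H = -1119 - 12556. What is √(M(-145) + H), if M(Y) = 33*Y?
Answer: 2*I*√4615 ≈ 135.87*I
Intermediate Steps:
H = -13675
√(M(-145) + H) = √(33*(-145) - 13675) = √(-4785 - 13675) = √(-18460) = 2*I*√4615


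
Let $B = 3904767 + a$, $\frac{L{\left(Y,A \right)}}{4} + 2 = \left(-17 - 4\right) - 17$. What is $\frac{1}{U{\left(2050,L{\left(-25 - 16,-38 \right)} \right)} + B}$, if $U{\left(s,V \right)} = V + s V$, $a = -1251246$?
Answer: $\frac{1}{2325361} \approx 4.3004 \cdot 10^{-7}$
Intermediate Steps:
$L{\left(Y,A \right)} = -160$ ($L{\left(Y,A \right)} = -8 + 4 \left(\left(-17 - 4\right) - 17\right) = -8 + 4 \left(-21 - 17\right) = -8 + 4 \left(-38\right) = -8 - 152 = -160$)
$U{\left(s,V \right)} = V + V s$
$B = 2653521$ ($B = 3904767 - 1251246 = 2653521$)
$\frac{1}{U{\left(2050,L{\left(-25 - 16,-38 \right)} \right)} + B} = \frac{1}{- 160 \left(1 + 2050\right) + 2653521} = \frac{1}{\left(-160\right) 2051 + 2653521} = \frac{1}{-328160 + 2653521} = \frac{1}{2325361}$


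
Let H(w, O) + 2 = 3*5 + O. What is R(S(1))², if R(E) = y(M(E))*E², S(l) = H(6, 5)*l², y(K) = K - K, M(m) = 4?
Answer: 0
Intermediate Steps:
y(K) = 0
H(w, O) = 13 + O (H(w, O) = -2 + (3*5 + O) = -2 + (15 + O) = 13 + O)
S(l) = 18*l² (S(l) = (13 + 5)*l² = 18*l²)
R(E) = 0 (R(E) = 0*E² = 0)
R(S(1))² = 0² = 0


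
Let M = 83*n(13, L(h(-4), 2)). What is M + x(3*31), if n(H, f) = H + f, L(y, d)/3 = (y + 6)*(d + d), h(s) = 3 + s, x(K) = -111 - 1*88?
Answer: 5860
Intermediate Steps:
x(K) = -199 (x(K) = -111 - 88 = -199)
L(y, d) = 6*d*(6 + y) (L(y, d) = 3*((y + 6)*(d + d)) = 3*((6 + y)*(2*d)) = 3*(2*d*(6 + y)) = 6*d*(6 + y))
M = 6059 (M = 83*(13 + 6*2*(6 + (3 - 4))) = 83*(13 + 6*2*(6 - 1)) = 83*(13 + 6*2*5) = 83*(13 + 60) = 83*73 = 6059)
M + x(3*31) = 6059 - 199 = 5860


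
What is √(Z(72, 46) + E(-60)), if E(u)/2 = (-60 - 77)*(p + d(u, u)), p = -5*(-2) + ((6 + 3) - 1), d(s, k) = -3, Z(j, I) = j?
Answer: I*√4038 ≈ 63.545*I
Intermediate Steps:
p = 18 (p = 10 + (9 - 1) = 10 + 8 = 18)
E(u) = -4110 (E(u) = 2*((-60 - 77)*(18 - 3)) = 2*(-137*15) = 2*(-2055) = -4110)
√(Z(72, 46) + E(-60)) = √(72 - 4110) = √(-4038) = I*√4038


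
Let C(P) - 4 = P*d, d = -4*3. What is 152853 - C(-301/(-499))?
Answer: 76275263/499 ≈ 1.5286e+5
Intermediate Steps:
d = -12
C(P) = 4 - 12*P (C(P) = 4 + P*(-12) = 4 - 12*P)
152853 - C(-301/(-499)) = 152853 - (4 - (-3612)/(-499)) = 152853 - (4 - (-3612)*(-1)/499) = 152853 - (4 - 12*301/499) = 152853 - (4 - 3612/499) = 152853 - 1*(-1616/499) = 152853 + 1616/499 = 76275263/499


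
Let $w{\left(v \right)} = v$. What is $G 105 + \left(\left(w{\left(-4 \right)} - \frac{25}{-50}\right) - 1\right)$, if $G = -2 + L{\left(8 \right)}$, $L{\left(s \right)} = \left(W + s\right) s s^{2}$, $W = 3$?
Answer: $\frac{1182291}{2} \approx 5.9115 \cdot 10^{5}$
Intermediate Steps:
$L{\left(s \right)} = s^{3} \left(3 + s\right)$ ($L{\left(s \right)} = \left(3 + s\right) s s^{2} = s \left(3 + s\right) s^{2} = s^{3} \left(3 + s\right)$)
$G = 5630$ ($G = -2 + 8^{3} \left(3 + 8\right) = -2 + 512 \cdot 11 = -2 + 5632 = 5630$)
$G 105 + \left(\left(w{\left(-4 \right)} - \frac{25}{-50}\right) - 1\right) = 5630 \cdot 105 - \left(5 - \frac{1}{2}\right) = 591150 - \frac{9}{2} = \frac{1182291}{2}$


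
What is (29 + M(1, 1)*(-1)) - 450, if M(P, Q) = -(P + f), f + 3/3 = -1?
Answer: -422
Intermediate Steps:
f = -2 (f = -1 - 1 = -2)
M(P, Q) = 2 - P (M(P, Q) = -(P - 2) = -(-2 + P) = 2 - P)
(29 + M(1, 1)*(-1)) - 450 = (29 + (2 - 1*1)*(-1)) - 450 = (29 + (2 - 1)*(-1)) - 450 = (29 + 1*(-1)) - 450 = (29 - 1) - 450 = 28 - 450 = -422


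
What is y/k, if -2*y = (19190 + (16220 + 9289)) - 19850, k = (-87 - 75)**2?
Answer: -2761/5832 ≈ -0.47342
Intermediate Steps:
k = 26244 (k = (-162)**2 = 26244)
y = -24849/2 (y = -((19190 + (16220 + 9289)) - 19850)/2 = -((19190 + 25509) - 19850)/2 = -(44699 - 19850)/2 = -1/2*24849 = -24849/2 ≈ -12425.)
y/k = -24849/2/26244 = -24849/2*1/26244 = -2761/5832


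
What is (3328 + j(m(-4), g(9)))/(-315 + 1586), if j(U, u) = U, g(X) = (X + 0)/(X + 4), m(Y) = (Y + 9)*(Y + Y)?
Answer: 3288/1271 ≈ 2.5869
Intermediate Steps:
m(Y) = 2*Y*(9 + Y) (m(Y) = (9 + Y)*(2*Y) = 2*Y*(9 + Y))
g(X) = X/(4 + X)
(3328 + j(m(-4), g(9)))/(-315 + 1586) = (3328 + 2*(-4)*(9 - 4))/(-315 + 1586) = (3328 + 2*(-4)*5)/1271 = (3328 - 40)*(1/1271) = 3288*(1/1271) = 3288/1271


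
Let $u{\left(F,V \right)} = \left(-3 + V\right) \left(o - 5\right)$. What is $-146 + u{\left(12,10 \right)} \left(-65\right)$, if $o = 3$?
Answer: $764$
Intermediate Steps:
$u{\left(F,V \right)} = 6 - 2 V$ ($u{\left(F,V \right)} = \left(-3 + V\right) \left(3 - 5\right) = \left(-3 + V\right) \left(-2\right) = 6 - 2 V$)
$-146 + u{\left(12,10 \right)} \left(-65\right) = -146 + \left(6 - 20\right) \left(-65\right) = -146 - -910 = -146 + 910 = 764$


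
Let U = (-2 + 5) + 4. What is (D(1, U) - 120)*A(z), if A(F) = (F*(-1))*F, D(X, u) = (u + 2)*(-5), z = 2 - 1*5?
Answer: 1485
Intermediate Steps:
U = 7 (U = 3 + 4 = 7)
z = -3 (z = 2 - 5 = -3)
D(X, u) = -10 - 5*u (D(X, u) = (2 + u)*(-5) = -10 - 5*u)
A(F) = -F² (A(F) = (-F)*F = -F²)
(D(1, U) - 120)*A(z) = ((-10 - 5*7) - 120)*(-1*(-3)²) = ((-10 - 35) - 120)*(-1*9) = (-45 - 120)*(-9) = -165*(-9) = 1485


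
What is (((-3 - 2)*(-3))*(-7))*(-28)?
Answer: 2940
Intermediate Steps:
(((-3 - 2)*(-3))*(-7))*(-28) = (-5*(-3)*(-7))*(-28) = (15*(-7))*(-28) = -105*(-28) = 2940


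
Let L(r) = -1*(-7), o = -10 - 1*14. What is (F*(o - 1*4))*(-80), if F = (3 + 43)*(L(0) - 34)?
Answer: -2782080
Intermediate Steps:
o = -24 (o = -10 - 14 = -24)
L(r) = 7
F = -1242 (F = (3 + 43)*(7 - 34) = 46*(-27) = -1242)
(F*(o - 1*4))*(-80) = -1242*(-24 - 1*4)*(-80) = -1242*(-24 - 4)*(-80) = -1242*(-28)*(-80) = 34776*(-80) = -2782080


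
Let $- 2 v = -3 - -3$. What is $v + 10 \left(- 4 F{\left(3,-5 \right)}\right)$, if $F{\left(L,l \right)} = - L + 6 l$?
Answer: $1320$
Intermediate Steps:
$v = 0$ ($v = - \frac{-3 - -3}{2} = - \frac{-3 + 3}{2} = \left(- \frac{1}{2}\right) 0 = 0$)
$v + 10 \left(- 4 F{\left(3,-5 \right)}\right) = 0 + 10 \left(- 4 \left(\left(-1\right) 3 + 6 \left(-5\right)\right)\right) = 0 + 10 \left(- 4 \left(-3 - 30\right)\right) = 0 + 10 \left(\left(-4\right) \left(-33\right)\right) = 0 + 10 \cdot 132 = 0 + 1320 = 1320$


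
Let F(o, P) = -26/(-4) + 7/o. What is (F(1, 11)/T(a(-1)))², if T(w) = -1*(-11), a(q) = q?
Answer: 729/484 ≈ 1.5062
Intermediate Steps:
F(o, P) = 13/2 + 7/o (F(o, P) = -26*(-¼) + 7/o = 13/2 + 7/o)
T(w) = 11
(F(1, 11)/T(a(-1)))² = ((13/2 + 7/1)/11)² = ((13/2 + 7*1)*(1/11))² = ((13/2 + 7)*(1/11))² = ((27/2)*(1/11))² = (27/22)² = 729/484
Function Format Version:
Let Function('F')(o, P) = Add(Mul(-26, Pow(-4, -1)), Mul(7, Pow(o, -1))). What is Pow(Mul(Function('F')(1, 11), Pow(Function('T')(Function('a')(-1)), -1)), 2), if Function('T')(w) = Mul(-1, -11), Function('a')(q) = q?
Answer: Rational(729, 484) ≈ 1.5062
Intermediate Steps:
Function('F')(o, P) = Add(Rational(13, 2), Mul(7, Pow(o, -1))) (Function('F')(o, P) = Add(Mul(-26, Rational(-1, 4)), Mul(7, Pow(o, -1))) = Add(Rational(13, 2), Mul(7, Pow(o, -1))))
Function('T')(w) = 11
Pow(Mul(Function('F')(1, 11), Pow(Function('T')(Function('a')(-1)), -1)), 2) = Pow(Mul(Add(Rational(13, 2), Mul(7, Pow(1, -1))), Pow(11, -1)), 2) = Pow(Mul(Add(Rational(13, 2), Mul(7, 1)), Rational(1, 11)), 2) = Pow(Mul(Add(Rational(13, 2), 7), Rational(1, 11)), 2) = Pow(Mul(Rational(27, 2), Rational(1, 11)), 2) = Pow(Rational(27, 22), 2) = Rational(729, 484)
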